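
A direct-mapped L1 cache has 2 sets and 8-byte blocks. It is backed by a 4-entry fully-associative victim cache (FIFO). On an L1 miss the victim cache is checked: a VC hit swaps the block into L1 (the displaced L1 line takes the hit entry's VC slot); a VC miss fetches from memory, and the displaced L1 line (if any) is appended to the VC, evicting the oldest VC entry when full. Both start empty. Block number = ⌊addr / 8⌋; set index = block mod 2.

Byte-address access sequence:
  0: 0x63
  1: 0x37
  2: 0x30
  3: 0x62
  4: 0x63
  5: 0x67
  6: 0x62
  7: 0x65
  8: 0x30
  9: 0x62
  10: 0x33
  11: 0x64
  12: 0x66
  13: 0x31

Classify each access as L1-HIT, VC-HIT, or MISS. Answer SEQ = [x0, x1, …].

SEQ = [MISS, MISS, L1-HIT, VC-HIT, L1-HIT, L1-HIT, L1-HIT, L1-HIT, VC-HIT, VC-HIT, VC-HIT, VC-HIT, L1-HIT, VC-HIT]

0: 0x63 (blk 12, set 0) → MISS  vc=[]
1: 0x37 (blk 6, set 0) → MISS  vc=[12]
2: 0x30 (blk 6, set 0) → L1-HIT  vc=[12]
3: 0x62 (blk 12, set 0) → VC-HIT  vc=[6]
4: 0x63 (blk 12, set 0) → L1-HIT  vc=[6]
5: 0x67 (blk 12, set 0) → L1-HIT  vc=[6]
6: 0x62 (blk 12, set 0) → L1-HIT  vc=[6]
7: 0x65 (blk 12, set 0) → L1-HIT  vc=[6]
8: 0x30 (blk 6, set 0) → VC-HIT  vc=[12]
9: 0x62 (blk 12, set 0) → VC-HIT  vc=[6]
10: 0x33 (blk 6, set 0) → VC-HIT  vc=[12]
11: 0x64 (blk 12, set 0) → VC-HIT  vc=[6]
12: 0x66 (blk 12, set 0) → L1-HIT  vc=[6]
13: 0x31 (blk 6, set 0) → VC-HIT  vc=[12]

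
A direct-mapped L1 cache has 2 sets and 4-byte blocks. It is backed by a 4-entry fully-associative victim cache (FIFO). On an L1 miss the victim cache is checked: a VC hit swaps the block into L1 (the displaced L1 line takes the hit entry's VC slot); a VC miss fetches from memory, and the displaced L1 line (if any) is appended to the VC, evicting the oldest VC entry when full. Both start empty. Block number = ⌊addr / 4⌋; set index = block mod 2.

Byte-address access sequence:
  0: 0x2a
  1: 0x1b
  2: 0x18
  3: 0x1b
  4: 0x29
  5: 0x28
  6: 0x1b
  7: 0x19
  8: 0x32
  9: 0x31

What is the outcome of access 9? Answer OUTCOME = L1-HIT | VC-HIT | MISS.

  [0] addr=0x2a blk=10 s=0: MISS | VC []
  [1] addr=0x1b blk=6 s=0: MISS | VC [10]
  [2] addr=0x18 blk=6 s=0: L1-HIT | VC [10]
  [3] addr=0x1b blk=6 s=0: L1-HIT | VC [10]
  [4] addr=0x29 blk=10 s=0: VC-HIT | VC [6]
  [5] addr=0x28 blk=10 s=0: L1-HIT | VC [6]
  [6] addr=0x1b blk=6 s=0: VC-HIT | VC [10]
  [7] addr=0x19 blk=6 s=0: L1-HIT | VC [10]
  [8] addr=0x32 blk=12 s=0: MISS | VC [10, 6]
  [9] addr=0x31 blk=12 s=0: L1-HIT | VC [10, 6]

OUTCOME = L1-HIT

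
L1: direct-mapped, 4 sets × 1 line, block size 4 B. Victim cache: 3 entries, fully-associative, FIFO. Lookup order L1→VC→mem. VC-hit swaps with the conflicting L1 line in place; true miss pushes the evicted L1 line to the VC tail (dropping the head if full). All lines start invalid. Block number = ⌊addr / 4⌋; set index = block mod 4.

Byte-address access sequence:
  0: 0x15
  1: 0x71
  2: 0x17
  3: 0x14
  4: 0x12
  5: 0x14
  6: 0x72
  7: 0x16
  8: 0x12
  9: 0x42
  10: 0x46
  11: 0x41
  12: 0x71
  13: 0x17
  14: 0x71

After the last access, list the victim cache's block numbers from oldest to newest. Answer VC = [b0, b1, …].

#0 0x15→b5/s1 MISS; vc=[]
#1 0x71→b28/s0 MISS; vc=[]
#2 0x17→b5/s1 L1-HIT; vc=[]
#3 0x14→b5/s1 L1-HIT; vc=[]
#4 0x12→b4/s0 MISS; vc=[28]
#5 0x14→b5/s1 L1-HIT; vc=[28]
#6 0x72→b28/s0 VC-HIT; vc=[4]
#7 0x16→b5/s1 L1-HIT; vc=[4]
#8 0x12→b4/s0 VC-HIT; vc=[28]
#9 0x42→b16/s0 MISS; vc=[28,4]
#10 0x46→b17/s1 MISS; vc=[28,4,5]
#11 0x41→b16/s0 L1-HIT; vc=[28,4,5]
#12 0x71→b28/s0 VC-HIT; vc=[16,4,5]
#13 0x17→b5/s1 VC-HIT; vc=[16,4,17]
#14 0x71→b28/s0 L1-HIT; vc=[16,4,17]

VC = [16, 4, 17]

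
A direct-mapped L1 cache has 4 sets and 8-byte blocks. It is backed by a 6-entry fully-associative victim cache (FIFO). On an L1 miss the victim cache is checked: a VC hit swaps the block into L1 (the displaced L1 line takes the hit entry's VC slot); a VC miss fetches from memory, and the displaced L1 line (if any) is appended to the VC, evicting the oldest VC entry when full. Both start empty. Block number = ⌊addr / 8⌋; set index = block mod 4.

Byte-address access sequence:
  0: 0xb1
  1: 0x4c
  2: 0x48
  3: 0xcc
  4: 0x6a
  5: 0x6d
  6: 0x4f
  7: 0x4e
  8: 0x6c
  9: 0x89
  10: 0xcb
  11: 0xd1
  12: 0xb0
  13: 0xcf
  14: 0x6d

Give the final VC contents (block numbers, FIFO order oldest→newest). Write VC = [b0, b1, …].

  [0] addr=0xb1 blk=22 s=2: MISS | VC []
  [1] addr=0x4c blk=9 s=1: MISS | VC []
  [2] addr=0x48 blk=9 s=1: L1-HIT | VC []
  [3] addr=0xcc blk=25 s=1: MISS | VC [9]
  [4] addr=0x6a blk=13 s=1: MISS | VC [9, 25]
  [5] addr=0x6d blk=13 s=1: L1-HIT | VC [9, 25]
  [6] addr=0x4f blk=9 s=1: VC-HIT | VC [13, 25]
  [7] addr=0x4e blk=9 s=1: L1-HIT | VC [13, 25]
  [8] addr=0x6c blk=13 s=1: VC-HIT | VC [9, 25]
  [9] addr=0x89 blk=17 s=1: MISS | VC [9, 25, 13]
  [10] addr=0xcb blk=25 s=1: VC-HIT | VC [9, 17, 13]
  [11] addr=0xd1 blk=26 s=2: MISS | VC [9, 17, 13, 22]
  [12] addr=0xb0 blk=22 s=2: VC-HIT | VC [9, 17, 13, 26]
  [13] addr=0xcf blk=25 s=1: L1-HIT | VC [9, 17, 13, 26]
  [14] addr=0x6d blk=13 s=1: VC-HIT | VC [9, 17, 25, 26]

VC = [9, 17, 25, 26]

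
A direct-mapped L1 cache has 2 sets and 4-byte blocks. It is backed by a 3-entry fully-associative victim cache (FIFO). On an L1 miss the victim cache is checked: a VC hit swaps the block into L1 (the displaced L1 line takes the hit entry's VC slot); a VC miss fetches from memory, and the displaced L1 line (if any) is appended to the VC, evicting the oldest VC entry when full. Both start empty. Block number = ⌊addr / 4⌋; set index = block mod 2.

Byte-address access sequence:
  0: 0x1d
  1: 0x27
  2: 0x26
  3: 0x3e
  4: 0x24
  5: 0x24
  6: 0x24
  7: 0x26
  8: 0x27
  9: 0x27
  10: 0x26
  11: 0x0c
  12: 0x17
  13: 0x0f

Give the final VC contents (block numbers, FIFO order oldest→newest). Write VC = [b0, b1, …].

0: 0x1d (blk 7, set 1) → MISS  vc=[]
1: 0x27 (blk 9, set 1) → MISS  vc=[7]
2: 0x26 (blk 9, set 1) → L1-HIT  vc=[7]
3: 0x3e (blk 15, set 1) → MISS  vc=[7, 9]
4: 0x24 (blk 9, set 1) → VC-HIT  vc=[7, 15]
5: 0x24 (blk 9, set 1) → L1-HIT  vc=[7, 15]
6: 0x24 (blk 9, set 1) → L1-HIT  vc=[7, 15]
7: 0x26 (blk 9, set 1) → L1-HIT  vc=[7, 15]
8: 0x27 (blk 9, set 1) → L1-HIT  vc=[7, 15]
9: 0x27 (blk 9, set 1) → L1-HIT  vc=[7, 15]
10: 0x26 (blk 9, set 1) → L1-HIT  vc=[7, 15]
11: 0xc (blk 3, set 1) → MISS  vc=[7, 15, 9]
12: 0x17 (blk 5, set 1) → MISS  vc=[15, 9, 3]
13: 0xf (blk 3, set 1) → VC-HIT  vc=[15, 9, 5]

VC = [15, 9, 5]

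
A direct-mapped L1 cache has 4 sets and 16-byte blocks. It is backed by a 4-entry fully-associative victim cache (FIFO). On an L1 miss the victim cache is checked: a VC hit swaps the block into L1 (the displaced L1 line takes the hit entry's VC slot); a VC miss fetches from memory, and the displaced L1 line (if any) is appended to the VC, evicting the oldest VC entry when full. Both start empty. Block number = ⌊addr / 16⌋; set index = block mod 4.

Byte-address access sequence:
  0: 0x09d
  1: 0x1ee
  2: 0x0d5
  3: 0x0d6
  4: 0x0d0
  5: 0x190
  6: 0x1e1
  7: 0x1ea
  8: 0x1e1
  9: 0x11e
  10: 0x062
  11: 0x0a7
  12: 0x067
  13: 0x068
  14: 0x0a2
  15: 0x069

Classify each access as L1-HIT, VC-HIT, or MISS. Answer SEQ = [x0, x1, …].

SEQ = [MISS, MISS, MISS, L1-HIT, L1-HIT, MISS, L1-HIT, L1-HIT, L1-HIT, MISS, MISS, MISS, VC-HIT, L1-HIT, VC-HIT, VC-HIT]

  [0] addr=0x9d blk=9 s=1: MISS | VC []
  [1] addr=0x1ee blk=30 s=2: MISS | VC []
  [2] addr=0xd5 blk=13 s=1: MISS | VC [9]
  [3] addr=0xd6 blk=13 s=1: L1-HIT | VC [9]
  [4] addr=0xd0 blk=13 s=1: L1-HIT | VC [9]
  [5] addr=0x190 blk=25 s=1: MISS | VC [9, 13]
  [6] addr=0x1e1 blk=30 s=2: L1-HIT | VC [9, 13]
  [7] addr=0x1ea blk=30 s=2: L1-HIT | VC [9, 13]
  [8] addr=0x1e1 blk=30 s=2: L1-HIT | VC [9, 13]
  [9] addr=0x11e blk=17 s=1: MISS | VC [9, 13, 25]
  [10] addr=0x62 blk=6 s=2: MISS | VC [9, 13, 25, 30]
  [11] addr=0xa7 blk=10 s=2: MISS | VC [13, 25, 30, 6]
  [12] addr=0x67 blk=6 s=2: VC-HIT | VC [13, 25, 30, 10]
  [13] addr=0x68 blk=6 s=2: L1-HIT | VC [13, 25, 30, 10]
  [14] addr=0xa2 blk=10 s=2: VC-HIT | VC [13, 25, 30, 6]
  [15] addr=0x69 blk=6 s=2: VC-HIT | VC [13, 25, 30, 10]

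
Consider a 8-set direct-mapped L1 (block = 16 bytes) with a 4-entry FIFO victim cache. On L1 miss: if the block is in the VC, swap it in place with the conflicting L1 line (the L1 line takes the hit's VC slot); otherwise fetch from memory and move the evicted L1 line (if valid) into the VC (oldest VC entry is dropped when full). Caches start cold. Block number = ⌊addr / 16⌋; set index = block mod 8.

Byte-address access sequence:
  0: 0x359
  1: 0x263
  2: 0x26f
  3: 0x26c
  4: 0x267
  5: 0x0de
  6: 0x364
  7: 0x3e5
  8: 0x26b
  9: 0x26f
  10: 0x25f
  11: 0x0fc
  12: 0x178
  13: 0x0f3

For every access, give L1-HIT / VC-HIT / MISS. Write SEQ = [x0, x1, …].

0: 0x359 (blk 53, set 5) → MISS  vc=[]
1: 0x263 (blk 38, set 6) → MISS  vc=[]
2: 0x26f (blk 38, set 6) → L1-HIT  vc=[]
3: 0x26c (blk 38, set 6) → L1-HIT  vc=[]
4: 0x267 (blk 38, set 6) → L1-HIT  vc=[]
5: 0xde (blk 13, set 5) → MISS  vc=[53]
6: 0x364 (blk 54, set 6) → MISS  vc=[53, 38]
7: 0x3e5 (blk 62, set 6) → MISS  vc=[53, 38, 54]
8: 0x26b (blk 38, set 6) → VC-HIT  vc=[53, 62, 54]
9: 0x26f (blk 38, set 6) → L1-HIT  vc=[53, 62, 54]
10: 0x25f (blk 37, set 5) → MISS  vc=[53, 62, 54, 13]
11: 0xfc (blk 15, set 7) → MISS  vc=[53, 62, 54, 13]
12: 0x178 (blk 23, set 7) → MISS  vc=[62, 54, 13, 15]
13: 0xf3 (blk 15, set 7) → VC-HIT  vc=[62, 54, 13, 23]

SEQ = [MISS, MISS, L1-HIT, L1-HIT, L1-HIT, MISS, MISS, MISS, VC-HIT, L1-HIT, MISS, MISS, MISS, VC-HIT]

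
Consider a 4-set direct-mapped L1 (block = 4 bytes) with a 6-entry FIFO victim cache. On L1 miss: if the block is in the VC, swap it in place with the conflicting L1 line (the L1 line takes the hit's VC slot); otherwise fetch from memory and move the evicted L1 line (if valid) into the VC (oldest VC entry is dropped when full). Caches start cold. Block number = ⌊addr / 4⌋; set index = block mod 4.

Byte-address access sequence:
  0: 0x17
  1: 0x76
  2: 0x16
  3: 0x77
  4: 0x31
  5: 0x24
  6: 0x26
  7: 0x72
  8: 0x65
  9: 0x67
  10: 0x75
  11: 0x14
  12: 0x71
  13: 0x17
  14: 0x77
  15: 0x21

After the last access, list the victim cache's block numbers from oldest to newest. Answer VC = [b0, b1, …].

VC = [5, 25, 12, 9, 28]

0: 0x17 (blk 5, set 1) → MISS  vc=[]
1: 0x76 (blk 29, set 1) → MISS  vc=[5]
2: 0x16 (blk 5, set 1) → VC-HIT  vc=[29]
3: 0x77 (blk 29, set 1) → VC-HIT  vc=[5]
4: 0x31 (blk 12, set 0) → MISS  vc=[5]
5: 0x24 (blk 9, set 1) → MISS  vc=[5, 29]
6: 0x26 (blk 9, set 1) → L1-HIT  vc=[5, 29]
7: 0x72 (blk 28, set 0) → MISS  vc=[5, 29, 12]
8: 0x65 (blk 25, set 1) → MISS  vc=[5, 29, 12, 9]
9: 0x67 (blk 25, set 1) → L1-HIT  vc=[5, 29, 12, 9]
10: 0x75 (blk 29, set 1) → VC-HIT  vc=[5, 25, 12, 9]
11: 0x14 (blk 5, set 1) → VC-HIT  vc=[29, 25, 12, 9]
12: 0x71 (blk 28, set 0) → L1-HIT  vc=[29, 25, 12, 9]
13: 0x17 (blk 5, set 1) → L1-HIT  vc=[29, 25, 12, 9]
14: 0x77 (blk 29, set 1) → VC-HIT  vc=[5, 25, 12, 9]
15: 0x21 (blk 8, set 0) → MISS  vc=[5, 25, 12, 9, 28]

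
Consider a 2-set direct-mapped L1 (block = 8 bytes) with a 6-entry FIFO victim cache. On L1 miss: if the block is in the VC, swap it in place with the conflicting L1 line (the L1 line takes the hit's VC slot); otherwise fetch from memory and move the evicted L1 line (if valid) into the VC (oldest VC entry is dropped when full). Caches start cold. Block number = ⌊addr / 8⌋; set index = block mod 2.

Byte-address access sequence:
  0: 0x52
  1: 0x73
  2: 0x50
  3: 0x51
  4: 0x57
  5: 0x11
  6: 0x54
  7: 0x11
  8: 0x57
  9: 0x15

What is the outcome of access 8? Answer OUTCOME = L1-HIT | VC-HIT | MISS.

OUTCOME = VC-HIT

#0 0x52→b10/s0 MISS; vc=[]
#1 0x73→b14/s0 MISS; vc=[10]
#2 0x50→b10/s0 VC-HIT; vc=[14]
#3 0x51→b10/s0 L1-HIT; vc=[14]
#4 0x57→b10/s0 L1-HIT; vc=[14]
#5 0x11→b2/s0 MISS; vc=[14,10]
#6 0x54→b10/s0 VC-HIT; vc=[14,2]
#7 0x11→b2/s0 VC-HIT; vc=[14,10]
#8 0x57→b10/s0 VC-HIT; vc=[14,2]
#9 0x15→b2/s0 VC-HIT; vc=[14,10]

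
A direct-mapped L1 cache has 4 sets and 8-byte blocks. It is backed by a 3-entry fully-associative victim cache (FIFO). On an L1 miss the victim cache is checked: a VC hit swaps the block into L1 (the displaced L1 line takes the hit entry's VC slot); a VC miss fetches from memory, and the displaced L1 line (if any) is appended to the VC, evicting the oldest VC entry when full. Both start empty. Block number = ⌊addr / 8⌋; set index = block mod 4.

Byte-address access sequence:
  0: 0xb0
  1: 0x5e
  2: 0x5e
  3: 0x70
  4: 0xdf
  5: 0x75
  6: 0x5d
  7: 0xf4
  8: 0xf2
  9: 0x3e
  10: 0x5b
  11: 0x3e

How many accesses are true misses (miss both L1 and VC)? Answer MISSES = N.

MISSES = 6

0: 0xb0 (blk 22, set 2) → MISS  vc=[]
1: 0x5e (blk 11, set 3) → MISS  vc=[]
2: 0x5e (blk 11, set 3) → L1-HIT  vc=[]
3: 0x70 (blk 14, set 2) → MISS  vc=[22]
4: 0xdf (blk 27, set 3) → MISS  vc=[22, 11]
5: 0x75 (blk 14, set 2) → L1-HIT  vc=[22, 11]
6: 0x5d (blk 11, set 3) → VC-HIT  vc=[22, 27]
7: 0xf4 (blk 30, set 2) → MISS  vc=[22, 27, 14]
8: 0xf2 (blk 30, set 2) → L1-HIT  vc=[22, 27, 14]
9: 0x3e (blk 7, set 3) → MISS  vc=[27, 14, 11]
10: 0x5b (blk 11, set 3) → VC-HIT  vc=[27, 14, 7]
11: 0x3e (blk 7, set 3) → VC-HIT  vc=[27, 14, 11]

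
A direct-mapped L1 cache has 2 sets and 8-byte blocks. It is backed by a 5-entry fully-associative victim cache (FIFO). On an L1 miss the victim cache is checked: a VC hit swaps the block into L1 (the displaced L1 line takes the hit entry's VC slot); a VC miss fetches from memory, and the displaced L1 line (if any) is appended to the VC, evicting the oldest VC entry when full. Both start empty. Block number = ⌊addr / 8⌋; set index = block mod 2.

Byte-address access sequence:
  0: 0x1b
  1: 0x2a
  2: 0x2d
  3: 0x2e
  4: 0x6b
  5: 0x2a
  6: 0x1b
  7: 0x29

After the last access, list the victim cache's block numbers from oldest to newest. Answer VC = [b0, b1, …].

0: 0x1b (blk 3, set 1) → MISS  vc=[]
1: 0x2a (blk 5, set 1) → MISS  vc=[3]
2: 0x2d (blk 5, set 1) → L1-HIT  vc=[3]
3: 0x2e (blk 5, set 1) → L1-HIT  vc=[3]
4: 0x6b (blk 13, set 1) → MISS  vc=[3, 5]
5: 0x2a (blk 5, set 1) → VC-HIT  vc=[3, 13]
6: 0x1b (blk 3, set 1) → VC-HIT  vc=[5, 13]
7: 0x29 (blk 5, set 1) → VC-HIT  vc=[3, 13]

VC = [3, 13]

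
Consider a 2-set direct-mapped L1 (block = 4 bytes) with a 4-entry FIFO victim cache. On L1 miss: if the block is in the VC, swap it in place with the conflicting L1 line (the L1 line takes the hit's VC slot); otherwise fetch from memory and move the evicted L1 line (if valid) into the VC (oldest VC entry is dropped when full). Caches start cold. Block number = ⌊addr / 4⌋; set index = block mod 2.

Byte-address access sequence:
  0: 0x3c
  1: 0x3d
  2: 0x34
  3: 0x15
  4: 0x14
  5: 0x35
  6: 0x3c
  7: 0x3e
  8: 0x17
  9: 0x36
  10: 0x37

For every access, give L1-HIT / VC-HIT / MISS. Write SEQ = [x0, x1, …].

SEQ = [MISS, L1-HIT, MISS, MISS, L1-HIT, VC-HIT, VC-HIT, L1-HIT, VC-HIT, VC-HIT, L1-HIT]

0: 0x3c (blk 15, set 1) → MISS  vc=[]
1: 0x3d (blk 15, set 1) → L1-HIT  vc=[]
2: 0x34 (blk 13, set 1) → MISS  vc=[15]
3: 0x15 (blk 5, set 1) → MISS  vc=[15, 13]
4: 0x14 (blk 5, set 1) → L1-HIT  vc=[15, 13]
5: 0x35 (blk 13, set 1) → VC-HIT  vc=[15, 5]
6: 0x3c (blk 15, set 1) → VC-HIT  vc=[13, 5]
7: 0x3e (blk 15, set 1) → L1-HIT  vc=[13, 5]
8: 0x17 (blk 5, set 1) → VC-HIT  vc=[13, 15]
9: 0x36 (blk 13, set 1) → VC-HIT  vc=[5, 15]
10: 0x37 (blk 13, set 1) → L1-HIT  vc=[5, 15]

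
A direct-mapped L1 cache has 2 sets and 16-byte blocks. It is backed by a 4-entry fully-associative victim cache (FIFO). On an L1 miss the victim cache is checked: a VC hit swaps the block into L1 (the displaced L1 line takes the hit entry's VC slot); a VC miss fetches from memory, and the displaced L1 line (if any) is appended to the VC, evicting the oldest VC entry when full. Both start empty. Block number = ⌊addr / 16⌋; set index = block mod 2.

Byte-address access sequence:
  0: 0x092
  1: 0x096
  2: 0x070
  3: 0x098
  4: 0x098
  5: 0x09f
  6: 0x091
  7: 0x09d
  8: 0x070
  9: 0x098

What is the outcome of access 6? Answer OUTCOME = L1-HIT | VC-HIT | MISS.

#0 0x92→b9/s1 MISS; vc=[]
#1 0x96→b9/s1 L1-HIT; vc=[]
#2 0x70→b7/s1 MISS; vc=[9]
#3 0x98→b9/s1 VC-HIT; vc=[7]
#4 0x98→b9/s1 L1-HIT; vc=[7]
#5 0x9f→b9/s1 L1-HIT; vc=[7]
#6 0x91→b9/s1 L1-HIT; vc=[7]
#7 0x9d→b9/s1 L1-HIT; vc=[7]
#8 0x70→b7/s1 VC-HIT; vc=[9]
#9 0x98→b9/s1 VC-HIT; vc=[7]

OUTCOME = L1-HIT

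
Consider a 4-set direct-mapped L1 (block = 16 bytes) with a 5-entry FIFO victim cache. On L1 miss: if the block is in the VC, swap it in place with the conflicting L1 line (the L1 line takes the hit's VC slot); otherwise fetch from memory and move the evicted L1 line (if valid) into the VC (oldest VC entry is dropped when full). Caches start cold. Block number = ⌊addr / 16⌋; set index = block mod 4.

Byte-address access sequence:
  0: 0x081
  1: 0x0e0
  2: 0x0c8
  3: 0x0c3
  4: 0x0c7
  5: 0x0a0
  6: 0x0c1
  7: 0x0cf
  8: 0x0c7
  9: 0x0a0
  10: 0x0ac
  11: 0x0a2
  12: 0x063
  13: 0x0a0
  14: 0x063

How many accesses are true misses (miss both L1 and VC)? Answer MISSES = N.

  [0] addr=0x81 blk=8 s=0: MISS | VC []
  [1] addr=0xe0 blk=14 s=2: MISS | VC []
  [2] addr=0xc8 blk=12 s=0: MISS | VC [8]
  [3] addr=0xc3 blk=12 s=0: L1-HIT | VC [8]
  [4] addr=0xc7 blk=12 s=0: L1-HIT | VC [8]
  [5] addr=0xa0 blk=10 s=2: MISS | VC [8, 14]
  [6] addr=0xc1 blk=12 s=0: L1-HIT | VC [8, 14]
  [7] addr=0xcf blk=12 s=0: L1-HIT | VC [8, 14]
  [8] addr=0xc7 blk=12 s=0: L1-HIT | VC [8, 14]
  [9] addr=0xa0 blk=10 s=2: L1-HIT | VC [8, 14]
  [10] addr=0xac blk=10 s=2: L1-HIT | VC [8, 14]
  [11] addr=0xa2 blk=10 s=2: L1-HIT | VC [8, 14]
  [12] addr=0x63 blk=6 s=2: MISS | VC [8, 14, 10]
  [13] addr=0xa0 blk=10 s=2: VC-HIT | VC [8, 14, 6]
  [14] addr=0x63 blk=6 s=2: VC-HIT | VC [8, 14, 10]

MISSES = 5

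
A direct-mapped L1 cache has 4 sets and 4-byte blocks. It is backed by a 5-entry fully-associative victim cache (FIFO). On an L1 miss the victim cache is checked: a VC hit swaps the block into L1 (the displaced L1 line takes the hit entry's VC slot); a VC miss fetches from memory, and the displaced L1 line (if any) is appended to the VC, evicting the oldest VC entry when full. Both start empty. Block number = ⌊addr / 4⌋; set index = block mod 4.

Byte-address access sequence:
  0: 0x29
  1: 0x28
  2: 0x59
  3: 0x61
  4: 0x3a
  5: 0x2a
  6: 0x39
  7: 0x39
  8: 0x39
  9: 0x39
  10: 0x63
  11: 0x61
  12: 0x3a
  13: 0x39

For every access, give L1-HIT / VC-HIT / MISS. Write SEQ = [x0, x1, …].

0: 0x29 (blk 10, set 2) → MISS  vc=[]
1: 0x28 (blk 10, set 2) → L1-HIT  vc=[]
2: 0x59 (blk 22, set 2) → MISS  vc=[10]
3: 0x61 (blk 24, set 0) → MISS  vc=[10]
4: 0x3a (blk 14, set 2) → MISS  vc=[10, 22]
5: 0x2a (blk 10, set 2) → VC-HIT  vc=[14, 22]
6: 0x39 (blk 14, set 2) → VC-HIT  vc=[10, 22]
7: 0x39 (blk 14, set 2) → L1-HIT  vc=[10, 22]
8: 0x39 (blk 14, set 2) → L1-HIT  vc=[10, 22]
9: 0x39 (blk 14, set 2) → L1-HIT  vc=[10, 22]
10: 0x63 (blk 24, set 0) → L1-HIT  vc=[10, 22]
11: 0x61 (blk 24, set 0) → L1-HIT  vc=[10, 22]
12: 0x3a (blk 14, set 2) → L1-HIT  vc=[10, 22]
13: 0x39 (blk 14, set 2) → L1-HIT  vc=[10, 22]

SEQ = [MISS, L1-HIT, MISS, MISS, MISS, VC-HIT, VC-HIT, L1-HIT, L1-HIT, L1-HIT, L1-HIT, L1-HIT, L1-HIT, L1-HIT]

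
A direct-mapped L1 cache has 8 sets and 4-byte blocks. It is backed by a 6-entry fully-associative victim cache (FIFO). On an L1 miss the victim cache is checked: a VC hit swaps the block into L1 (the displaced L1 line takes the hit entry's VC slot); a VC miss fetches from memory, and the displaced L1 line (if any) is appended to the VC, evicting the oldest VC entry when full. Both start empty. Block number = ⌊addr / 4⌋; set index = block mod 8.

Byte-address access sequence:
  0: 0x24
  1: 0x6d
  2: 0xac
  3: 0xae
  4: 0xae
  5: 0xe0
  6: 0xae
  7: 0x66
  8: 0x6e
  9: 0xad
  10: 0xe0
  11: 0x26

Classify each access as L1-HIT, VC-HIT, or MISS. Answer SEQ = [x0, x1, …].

0: 0x24 (blk 9, set 1) → MISS  vc=[]
1: 0x6d (blk 27, set 3) → MISS  vc=[]
2: 0xac (blk 43, set 3) → MISS  vc=[27]
3: 0xae (blk 43, set 3) → L1-HIT  vc=[27]
4: 0xae (blk 43, set 3) → L1-HIT  vc=[27]
5: 0xe0 (blk 56, set 0) → MISS  vc=[27]
6: 0xae (blk 43, set 3) → L1-HIT  vc=[27]
7: 0x66 (blk 25, set 1) → MISS  vc=[27, 9]
8: 0x6e (blk 27, set 3) → VC-HIT  vc=[43, 9]
9: 0xad (blk 43, set 3) → VC-HIT  vc=[27, 9]
10: 0xe0 (blk 56, set 0) → L1-HIT  vc=[27, 9]
11: 0x26 (blk 9, set 1) → VC-HIT  vc=[27, 25]

SEQ = [MISS, MISS, MISS, L1-HIT, L1-HIT, MISS, L1-HIT, MISS, VC-HIT, VC-HIT, L1-HIT, VC-HIT]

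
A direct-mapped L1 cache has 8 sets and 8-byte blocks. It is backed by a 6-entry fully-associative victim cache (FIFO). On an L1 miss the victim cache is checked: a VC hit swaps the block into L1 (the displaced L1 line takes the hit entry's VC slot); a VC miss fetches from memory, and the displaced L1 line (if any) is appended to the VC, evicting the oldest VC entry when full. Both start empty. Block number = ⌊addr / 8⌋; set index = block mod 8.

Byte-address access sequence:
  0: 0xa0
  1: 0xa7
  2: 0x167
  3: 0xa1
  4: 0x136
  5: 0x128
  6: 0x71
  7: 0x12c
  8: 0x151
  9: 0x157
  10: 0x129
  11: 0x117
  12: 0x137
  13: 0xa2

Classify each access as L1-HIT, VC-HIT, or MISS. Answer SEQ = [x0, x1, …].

SEQ = [MISS, L1-HIT, MISS, VC-HIT, MISS, MISS, MISS, L1-HIT, MISS, L1-HIT, L1-HIT, MISS, VC-HIT, L1-HIT]

#0 0xa0→b20/s4 MISS; vc=[]
#1 0xa7→b20/s4 L1-HIT; vc=[]
#2 0x167→b44/s4 MISS; vc=[20]
#3 0xa1→b20/s4 VC-HIT; vc=[44]
#4 0x136→b38/s6 MISS; vc=[44]
#5 0x128→b37/s5 MISS; vc=[44]
#6 0x71→b14/s6 MISS; vc=[44,38]
#7 0x12c→b37/s5 L1-HIT; vc=[44,38]
#8 0x151→b42/s2 MISS; vc=[44,38]
#9 0x157→b42/s2 L1-HIT; vc=[44,38]
#10 0x129→b37/s5 L1-HIT; vc=[44,38]
#11 0x117→b34/s2 MISS; vc=[44,38,42]
#12 0x137→b38/s6 VC-HIT; vc=[44,14,42]
#13 0xa2→b20/s4 L1-HIT; vc=[44,14,42]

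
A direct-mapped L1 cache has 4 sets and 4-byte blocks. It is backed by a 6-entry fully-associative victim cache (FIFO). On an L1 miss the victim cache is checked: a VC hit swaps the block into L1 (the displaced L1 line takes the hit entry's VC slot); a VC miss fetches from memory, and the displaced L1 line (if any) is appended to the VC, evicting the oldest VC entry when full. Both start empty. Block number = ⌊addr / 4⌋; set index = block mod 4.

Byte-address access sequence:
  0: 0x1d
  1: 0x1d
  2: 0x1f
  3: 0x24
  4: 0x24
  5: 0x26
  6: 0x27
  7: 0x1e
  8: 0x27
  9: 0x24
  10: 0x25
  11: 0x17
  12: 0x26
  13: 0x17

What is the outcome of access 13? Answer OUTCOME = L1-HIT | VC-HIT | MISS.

#0 0x1d→b7/s3 MISS; vc=[]
#1 0x1d→b7/s3 L1-HIT; vc=[]
#2 0x1f→b7/s3 L1-HIT; vc=[]
#3 0x24→b9/s1 MISS; vc=[]
#4 0x24→b9/s1 L1-HIT; vc=[]
#5 0x26→b9/s1 L1-HIT; vc=[]
#6 0x27→b9/s1 L1-HIT; vc=[]
#7 0x1e→b7/s3 L1-HIT; vc=[]
#8 0x27→b9/s1 L1-HIT; vc=[]
#9 0x24→b9/s1 L1-HIT; vc=[]
#10 0x25→b9/s1 L1-HIT; vc=[]
#11 0x17→b5/s1 MISS; vc=[9]
#12 0x26→b9/s1 VC-HIT; vc=[5]
#13 0x17→b5/s1 VC-HIT; vc=[9]

OUTCOME = VC-HIT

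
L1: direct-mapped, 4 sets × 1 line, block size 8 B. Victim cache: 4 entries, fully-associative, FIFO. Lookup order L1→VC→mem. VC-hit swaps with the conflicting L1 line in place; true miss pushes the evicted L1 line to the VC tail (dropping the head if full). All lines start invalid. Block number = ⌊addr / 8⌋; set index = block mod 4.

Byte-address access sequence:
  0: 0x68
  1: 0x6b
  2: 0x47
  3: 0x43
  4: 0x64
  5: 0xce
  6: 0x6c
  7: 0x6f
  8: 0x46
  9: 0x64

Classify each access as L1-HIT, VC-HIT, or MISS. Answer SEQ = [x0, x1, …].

0: 0x68 (blk 13, set 1) → MISS  vc=[]
1: 0x6b (blk 13, set 1) → L1-HIT  vc=[]
2: 0x47 (blk 8, set 0) → MISS  vc=[]
3: 0x43 (blk 8, set 0) → L1-HIT  vc=[]
4: 0x64 (blk 12, set 0) → MISS  vc=[8]
5: 0xce (blk 25, set 1) → MISS  vc=[8, 13]
6: 0x6c (blk 13, set 1) → VC-HIT  vc=[8, 25]
7: 0x6f (blk 13, set 1) → L1-HIT  vc=[8, 25]
8: 0x46 (blk 8, set 0) → VC-HIT  vc=[12, 25]
9: 0x64 (blk 12, set 0) → VC-HIT  vc=[8, 25]

SEQ = [MISS, L1-HIT, MISS, L1-HIT, MISS, MISS, VC-HIT, L1-HIT, VC-HIT, VC-HIT]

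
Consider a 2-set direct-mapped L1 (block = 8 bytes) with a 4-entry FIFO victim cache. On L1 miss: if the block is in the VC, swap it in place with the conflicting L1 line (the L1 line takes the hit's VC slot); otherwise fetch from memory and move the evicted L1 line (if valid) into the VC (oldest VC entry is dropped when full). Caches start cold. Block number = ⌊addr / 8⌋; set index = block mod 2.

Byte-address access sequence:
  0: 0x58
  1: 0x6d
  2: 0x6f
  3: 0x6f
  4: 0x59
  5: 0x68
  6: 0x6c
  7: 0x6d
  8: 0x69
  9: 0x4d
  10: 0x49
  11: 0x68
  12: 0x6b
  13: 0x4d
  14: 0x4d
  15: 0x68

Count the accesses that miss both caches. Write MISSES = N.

  [0] addr=0x58 blk=11 s=1: MISS | VC []
  [1] addr=0x6d blk=13 s=1: MISS | VC [11]
  [2] addr=0x6f blk=13 s=1: L1-HIT | VC [11]
  [3] addr=0x6f blk=13 s=1: L1-HIT | VC [11]
  [4] addr=0x59 blk=11 s=1: VC-HIT | VC [13]
  [5] addr=0x68 blk=13 s=1: VC-HIT | VC [11]
  [6] addr=0x6c blk=13 s=1: L1-HIT | VC [11]
  [7] addr=0x6d blk=13 s=1: L1-HIT | VC [11]
  [8] addr=0x69 blk=13 s=1: L1-HIT | VC [11]
  [9] addr=0x4d blk=9 s=1: MISS | VC [11, 13]
  [10] addr=0x49 blk=9 s=1: L1-HIT | VC [11, 13]
  [11] addr=0x68 blk=13 s=1: VC-HIT | VC [11, 9]
  [12] addr=0x6b blk=13 s=1: L1-HIT | VC [11, 9]
  [13] addr=0x4d blk=9 s=1: VC-HIT | VC [11, 13]
  [14] addr=0x4d blk=9 s=1: L1-HIT | VC [11, 13]
  [15] addr=0x68 blk=13 s=1: VC-HIT | VC [11, 9]

MISSES = 3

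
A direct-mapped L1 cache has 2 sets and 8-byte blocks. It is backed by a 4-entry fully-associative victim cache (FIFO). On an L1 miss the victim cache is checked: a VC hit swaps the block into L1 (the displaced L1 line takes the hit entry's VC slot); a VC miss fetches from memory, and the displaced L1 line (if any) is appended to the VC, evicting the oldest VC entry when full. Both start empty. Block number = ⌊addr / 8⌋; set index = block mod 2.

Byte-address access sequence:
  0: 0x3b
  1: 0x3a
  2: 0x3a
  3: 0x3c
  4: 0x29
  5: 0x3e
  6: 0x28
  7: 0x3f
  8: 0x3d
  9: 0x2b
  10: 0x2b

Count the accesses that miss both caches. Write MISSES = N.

MISSES = 2

0: 0x3b (blk 7, set 1) → MISS  vc=[]
1: 0x3a (blk 7, set 1) → L1-HIT  vc=[]
2: 0x3a (blk 7, set 1) → L1-HIT  vc=[]
3: 0x3c (blk 7, set 1) → L1-HIT  vc=[]
4: 0x29 (blk 5, set 1) → MISS  vc=[7]
5: 0x3e (blk 7, set 1) → VC-HIT  vc=[5]
6: 0x28 (blk 5, set 1) → VC-HIT  vc=[7]
7: 0x3f (blk 7, set 1) → VC-HIT  vc=[5]
8: 0x3d (blk 7, set 1) → L1-HIT  vc=[5]
9: 0x2b (blk 5, set 1) → VC-HIT  vc=[7]
10: 0x2b (blk 5, set 1) → L1-HIT  vc=[7]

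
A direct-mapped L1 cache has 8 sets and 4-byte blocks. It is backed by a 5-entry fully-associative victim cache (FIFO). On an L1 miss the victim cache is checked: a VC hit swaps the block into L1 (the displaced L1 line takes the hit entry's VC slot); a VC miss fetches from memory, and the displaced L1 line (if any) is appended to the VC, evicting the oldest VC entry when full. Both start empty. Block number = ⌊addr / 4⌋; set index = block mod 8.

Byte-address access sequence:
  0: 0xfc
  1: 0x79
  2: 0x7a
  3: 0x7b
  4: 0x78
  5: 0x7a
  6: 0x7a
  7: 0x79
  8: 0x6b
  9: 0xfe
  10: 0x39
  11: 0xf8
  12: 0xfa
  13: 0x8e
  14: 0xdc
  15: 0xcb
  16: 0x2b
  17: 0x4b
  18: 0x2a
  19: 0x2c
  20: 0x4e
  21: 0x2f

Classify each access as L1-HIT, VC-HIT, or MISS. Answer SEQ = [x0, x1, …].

#0 0xfc→b63/s7 MISS; vc=[]
#1 0x79→b30/s6 MISS; vc=[]
#2 0x7a→b30/s6 L1-HIT; vc=[]
#3 0x7b→b30/s6 L1-HIT; vc=[]
#4 0x78→b30/s6 L1-HIT; vc=[]
#5 0x7a→b30/s6 L1-HIT; vc=[]
#6 0x7a→b30/s6 L1-HIT; vc=[]
#7 0x79→b30/s6 L1-HIT; vc=[]
#8 0x6b→b26/s2 MISS; vc=[]
#9 0xfe→b63/s7 L1-HIT; vc=[]
#10 0x39→b14/s6 MISS; vc=[30]
#11 0xf8→b62/s6 MISS; vc=[30,14]
#12 0xfa→b62/s6 L1-HIT; vc=[30,14]
#13 0x8e→b35/s3 MISS; vc=[30,14]
#14 0xdc→b55/s7 MISS; vc=[30,14,63]
#15 0xcb→b50/s2 MISS; vc=[30,14,63,26]
#16 0x2b→b10/s2 MISS; vc=[30,14,63,26,50]
#17 0x4b→b18/s2 MISS; vc=[14,63,26,50,10]
#18 0x2a→b10/s2 VC-HIT; vc=[14,63,26,50,18]
#19 0x2c→b11/s3 MISS; vc=[63,26,50,18,35]
#20 0x4e→b19/s3 MISS; vc=[26,50,18,35,11]
#21 0x2f→b11/s3 VC-HIT; vc=[26,50,18,35,19]

SEQ = [MISS, MISS, L1-HIT, L1-HIT, L1-HIT, L1-HIT, L1-HIT, L1-HIT, MISS, L1-HIT, MISS, MISS, L1-HIT, MISS, MISS, MISS, MISS, MISS, VC-HIT, MISS, MISS, VC-HIT]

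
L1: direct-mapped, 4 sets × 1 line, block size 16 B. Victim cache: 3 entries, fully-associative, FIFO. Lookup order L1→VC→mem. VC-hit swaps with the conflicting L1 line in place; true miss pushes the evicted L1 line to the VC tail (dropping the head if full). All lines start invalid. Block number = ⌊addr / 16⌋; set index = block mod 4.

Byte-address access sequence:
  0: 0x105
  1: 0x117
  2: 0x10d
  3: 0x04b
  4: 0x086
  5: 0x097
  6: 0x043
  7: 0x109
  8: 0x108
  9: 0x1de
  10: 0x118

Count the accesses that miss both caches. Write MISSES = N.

MISSES = 6

  [0] addr=0x105 blk=16 s=0: MISS | VC []
  [1] addr=0x117 blk=17 s=1: MISS | VC []
  [2] addr=0x10d blk=16 s=0: L1-HIT | VC []
  [3] addr=0x4b blk=4 s=0: MISS | VC [16]
  [4] addr=0x86 blk=8 s=0: MISS | VC [16, 4]
  [5] addr=0x97 blk=9 s=1: MISS | VC [16, 4, 17]
  [6] addr=0x43 blk=4 s=0: VC-HIT | VC [16, 8, 17]
  [7] addr=0x109 blk=16 s=0: VC-HIT | VC [4, 8, 17]
  [8] addr=0x108 blk=16 s=0: L1-HIT | VC [4, 8, 17]
  [9] addr=0x1de blk=29 s=1: MISS | VC [8, 17, 9]
  [10] addr=0x118 blk=17 s=1: VC-HIT | VC [8, 29, 9]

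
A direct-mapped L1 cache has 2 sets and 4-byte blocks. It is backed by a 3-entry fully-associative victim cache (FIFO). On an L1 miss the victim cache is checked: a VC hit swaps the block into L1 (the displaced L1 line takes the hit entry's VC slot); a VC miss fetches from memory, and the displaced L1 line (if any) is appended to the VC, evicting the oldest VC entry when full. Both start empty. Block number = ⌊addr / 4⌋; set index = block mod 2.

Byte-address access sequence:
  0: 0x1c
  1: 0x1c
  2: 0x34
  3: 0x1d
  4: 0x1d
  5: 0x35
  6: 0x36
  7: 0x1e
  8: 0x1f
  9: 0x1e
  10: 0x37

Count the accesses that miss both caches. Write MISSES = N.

  [0] addr=0x1c blk=7 s=1: MISS | VC []
  [1] addr=0x1c blk=7 s=1: L1-HIT | VC []
  [2] addr=0x34 blk=13 s=1: MISS | VC [7]
  [3] addr=0x1d blk=7 s=1: VC-HIT | VC [13]
  [4] addr=0x1d blk=7 s=1: L1-HIT | VC [13]
  [5] addr=0x35 blk=13 s=1: VC-HIT | VC [7]
  [6] addr=0x36 blk=13 s=1: L1-HIT | VC [7]
  [7] addr=0x1e blk=7 s=1: VC-HIT | VC [13]
  [8] addr=0x1f blk=7 s=1: L1-HIT | VC [13]
  [9] addr=0x1e blk=7 s=1: L1-HIT | VC [13]
  [10] addr=0x37 blk=13 s=1: VC-HIT | VC [7]

MISSES = 2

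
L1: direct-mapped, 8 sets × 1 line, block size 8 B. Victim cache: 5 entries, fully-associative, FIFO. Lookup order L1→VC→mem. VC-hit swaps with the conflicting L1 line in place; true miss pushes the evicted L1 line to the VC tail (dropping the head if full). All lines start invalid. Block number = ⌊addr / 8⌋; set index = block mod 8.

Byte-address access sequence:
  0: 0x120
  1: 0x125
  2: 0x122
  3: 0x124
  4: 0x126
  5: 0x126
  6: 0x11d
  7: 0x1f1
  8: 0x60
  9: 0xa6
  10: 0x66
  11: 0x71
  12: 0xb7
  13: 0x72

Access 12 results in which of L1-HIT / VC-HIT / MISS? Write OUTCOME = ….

  [0] addr=0x120 blk=36 s=4: MISS | VC []
  [1] addr=0x125 blk=36 s=4: L1-HIT | VC []
  [2] addr=0x122 blk=36 s=4: L1-HIT | VC []
  [3] addr=0x124 blk=36 s=4: L1-HIT | VC []
  [4] addr=0x126 blk=36 s=4: L1-HIT | VC []
  [5] addr=0x126 blk=36 s=4: L1-HIT | VC []
  [6] addr=0x11d blk=35 s=3: MISS | VC []
  [7] addr=0x1f1 blk=62 s=6: MISS | VC []
  [8] addr=0x60 blk=12 s=4: MISS | VC [36]
  [9] addr=0xa6 blk=20 s=4: MISS | VC [36, 12]
  [10] addr=0x66 blk=12 s=4: VC-HIT | VC [36, 20]
  [11] addr=0x71 blk=14 s=6: MISS | VC [36, 20, 62]
  [12] addr=0xb7 blk=22 s=6: MISS | VC [36, 20, 62, 14]
  [13] addr=0x72 blk=14 s=6: VC-HIT | VC [36, 20, 62, 22]

OUTCOME = MISS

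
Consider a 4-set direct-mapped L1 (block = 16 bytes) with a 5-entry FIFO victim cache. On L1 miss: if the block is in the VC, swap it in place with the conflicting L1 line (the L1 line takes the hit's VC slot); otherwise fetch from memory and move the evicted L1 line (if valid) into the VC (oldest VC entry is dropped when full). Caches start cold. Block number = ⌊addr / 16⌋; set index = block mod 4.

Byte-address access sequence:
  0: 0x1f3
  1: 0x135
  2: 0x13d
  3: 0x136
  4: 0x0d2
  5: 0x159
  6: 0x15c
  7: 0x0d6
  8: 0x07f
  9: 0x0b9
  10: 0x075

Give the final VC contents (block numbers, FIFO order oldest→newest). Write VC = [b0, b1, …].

0: 0x1f3 (blk 31, set 3) → MISS  vc=[]
1: 0x135 (blk 19, set 3) → MISS  vc=[31]
2: 0x13d (blk 19, set 3) → L1-HIT  vc=[31]
3: 0x136 (blk 19, set 3) → L1-HIT  vc=[31]
4: 0xd2 (blk 13, set 1) → MISS  vc=[31]
5: 0x159 (blk 21, set 1) → MISS  vc=[31, 13]
6: 0x15c (blk 21, set 1) → L1-HIT  vc=[31, 13]
7: 0xd6 (blk 13, set 1) → VC-HIT  vc=[31, 21]
8: 0x7f (blk 7, set 3) → MISS  vc=[31, 21, 19]
9: 0xb9 (blk 11, set 3) → MISS  vc=[31, 21, 19, 7]
10: 0x75 (blk 7, set 3) → VC-HIT  vc=[31, 21, 19, 11]

VC = [31, 21, 19, 11]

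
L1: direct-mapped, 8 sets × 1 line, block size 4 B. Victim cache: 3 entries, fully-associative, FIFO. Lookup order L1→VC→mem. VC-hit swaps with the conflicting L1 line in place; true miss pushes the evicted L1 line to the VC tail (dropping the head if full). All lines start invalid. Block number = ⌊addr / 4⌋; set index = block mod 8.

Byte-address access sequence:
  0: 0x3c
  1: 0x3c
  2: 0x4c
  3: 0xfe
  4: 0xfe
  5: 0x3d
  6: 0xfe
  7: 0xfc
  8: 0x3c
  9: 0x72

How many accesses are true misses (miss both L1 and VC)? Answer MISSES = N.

MISSES = 4

0: 0x3c (blk 15, set 7) → MISS  vc=[]
1: 0x3c (blk 15, set 7) → L1-HIT  vc=[]
2: 0x4c (blk 19, set 3) → MISS  vc=[]
3: 0xfe (blk 63, set 7) → MISS  vc=[15]
4: 0xfe (blk 63, set 7) → L1-HIT  vc=[15]
5: 0x3d (blk 15, set 7) → VC-HIT  vc=[63]
6: 0xfe (blk 63, set 7) → VC-HIT  vc=[15]
7: 0xfc (blk 63, set 7) → L1-HIT  vc=[15]
8: 0x3c (blk 15, set 7) → VC-HIT  vc=[63]
9: 0x72 (blk 28, set 4) → MISS  vc=[63]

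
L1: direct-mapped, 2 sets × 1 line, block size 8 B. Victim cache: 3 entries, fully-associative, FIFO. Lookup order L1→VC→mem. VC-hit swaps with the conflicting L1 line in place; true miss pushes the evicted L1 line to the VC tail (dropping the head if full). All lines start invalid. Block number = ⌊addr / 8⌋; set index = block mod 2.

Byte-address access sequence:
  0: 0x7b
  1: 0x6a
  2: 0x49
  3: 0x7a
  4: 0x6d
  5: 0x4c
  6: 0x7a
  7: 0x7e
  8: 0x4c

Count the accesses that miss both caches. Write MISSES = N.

0: 0x7b (blk 15, set 1) → MISS  vc=[]
1: 0x6a (blk 13, set 1) → MISS  vc=[15]
2: 0x49 (blk 9, set 1) → MISS  vc=[15, 13]
3: 0x7a (blk 15, set 1) → VC-HIT  vc=[9, 13]
4: 0x6d (blk 13, set 1) → VC-HIT  vc=[9, 15]
5: 0x4c (blk 9, set 1) → VC-HIT  vc=[13, 15]
6: 0x7a (blk 15, set 1) → VC-HIT  vc=[13, 9]
7: 0x7e (blk 15, set 1) → L1-HIT  vc=[13, 9]
8: 0x4c (blk 9, set 1) → VC-HIT  vc=[13, 15]

MISSES = 3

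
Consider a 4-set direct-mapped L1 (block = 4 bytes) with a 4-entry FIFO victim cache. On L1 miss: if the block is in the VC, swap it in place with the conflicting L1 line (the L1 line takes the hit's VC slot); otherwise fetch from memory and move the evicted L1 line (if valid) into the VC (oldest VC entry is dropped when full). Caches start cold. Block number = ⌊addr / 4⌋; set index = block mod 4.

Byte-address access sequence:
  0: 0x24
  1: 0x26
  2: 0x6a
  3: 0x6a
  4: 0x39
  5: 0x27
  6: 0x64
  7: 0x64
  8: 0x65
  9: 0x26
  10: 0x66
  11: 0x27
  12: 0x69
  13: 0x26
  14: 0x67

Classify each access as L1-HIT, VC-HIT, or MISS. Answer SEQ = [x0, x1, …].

0: 0x24 (blk 9, set 1) → MISS  vc=[]
1: 0x26 (blk 9, set 1) → L1-HIT  vc=[]
2: 0x6a (blk 26, set 2) → MISS  vc=[]
3: 0x6a (blk 26, set 2) → L1-HIT  vc=[]
4: 0x39 (blk 14, set 2) → MISS  vc=[26]
5: 0x27 (blk 9, set 1) → L1-HIT  vc=[26]
6: 0x64 (blk 25, set 1) → MISS  vc=[26, 9]
7: 0x64 (blk 25, set 1) → L1-HIT  vc=[26, 9]
8: 0x65 (blk 25, set 1) → L1-HIT  vc=[26, 9]
9: 0x26 (blk 9, set 1) → VC-HIT  vc=[26, 25]
10: 0x66 (blk 25, set 1) → VC-HIT  vc=[26, 9]
11: 0x27 (blk 9, set 1) → VC-HIT  vc=[26, 25]
12: 0x69 (blk 26, set 2) → VC-HIT  vc=[14, 25]
13: 0x26 (blk 9, set 1) → L1-HIT  vc=[14, 25]
14: 0x67 (blk 25, set 1) → VC-HIT  vc=[14, 9]

SEQ = [MISS, L1-HIT, MISS, L1-HIT, MISS, L1-HIT, MISS, L1-HIT, L1-HIT, VC-HIT, VC-HIT, VC-HIT, VC-HIT, L1-HIT, VC-HIT]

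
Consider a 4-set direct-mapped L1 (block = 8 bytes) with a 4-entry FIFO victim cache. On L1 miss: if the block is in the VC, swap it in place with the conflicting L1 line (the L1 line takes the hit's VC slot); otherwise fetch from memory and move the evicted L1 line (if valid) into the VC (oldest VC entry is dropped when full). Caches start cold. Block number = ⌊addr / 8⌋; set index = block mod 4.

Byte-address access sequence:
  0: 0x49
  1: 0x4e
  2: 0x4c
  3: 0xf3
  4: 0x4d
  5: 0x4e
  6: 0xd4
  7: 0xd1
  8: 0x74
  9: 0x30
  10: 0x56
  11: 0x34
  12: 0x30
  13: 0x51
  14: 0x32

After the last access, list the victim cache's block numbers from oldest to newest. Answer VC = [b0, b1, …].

  [0] addr=0x49 blk=9 s=1: MISS | VC []
  [1] addr=0x4e blk=9 s=1: L1-HIT | VC []
  [2] addr=0x4c blk=9 s=1: L1-HIT | VC []
  [3] addr=0xf3 blk=30 s=2: MISS | VC []
  [4] addr=0x4d blk=9 s=1: L1-HIT | VC []
  [5] addr=0x4e blk=9 s=1: L1-HIT | VC []
  [6] addr=0xd4 blk=26 s=2: MISS | VC [30]
  [7] addr=0xd1 blk=26 s=2: L1-HIT | VC [30]
  [8] addr=0x74 blk=14 s=2: MISS | VC [30, 26]
  [9] addr=0x30 blk=6 s=2: MISS | VC [30, 26, 14]
  [10] addr=0x56 blk=10 s=2: MISS | VC [30, 26, 14, 6]
  [11] addr=0x34 blk=6 s=2: VC-HIT | VC [30, 26, 14, 10]
  [12] addr=0x30 blk=6 s=2: L1-HIT | VC [30, 26, 14, 10]
  [13] addr=0x51 blk=10 s=2: VC-HIT | VC [30, 26, 14, 6]
  [14] addr=0x32 blk=6 s=2: VC-HIT | VC [30, 26, 14, 10]

VC = [30, 26, 14, 10]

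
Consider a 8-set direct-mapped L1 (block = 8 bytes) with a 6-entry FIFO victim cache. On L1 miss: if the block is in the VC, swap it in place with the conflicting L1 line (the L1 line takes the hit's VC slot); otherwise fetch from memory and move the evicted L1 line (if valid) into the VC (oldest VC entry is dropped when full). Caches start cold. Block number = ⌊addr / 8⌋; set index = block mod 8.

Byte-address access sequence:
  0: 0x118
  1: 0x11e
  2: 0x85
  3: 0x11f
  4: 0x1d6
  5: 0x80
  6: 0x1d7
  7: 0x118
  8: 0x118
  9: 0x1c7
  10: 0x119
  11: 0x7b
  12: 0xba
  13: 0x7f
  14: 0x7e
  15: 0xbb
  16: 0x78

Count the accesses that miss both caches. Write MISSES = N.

0: 0x118 (blk 35, set 3) → MISS  vc=[]
1: 0x11e (blk 35, set 3) → L1-HIT  vc=[]
2: 0x85 (blk 16, set 0) → MISS  vc=[]
3: 0x11f (blk 35, set 3) → L1-HIT  vc=[]
4: 0x1d6 (blk 58, set 2) → MISS  vc=[]
5: 0x80 (blk 16, set 0) → L1-HIT  vc=[]
6: 0x1d7 (blk 58, set 2) → L1-HIT  vc=[]
7: 0x118 (blk 35, set 3) → L1-HIT  vc=[]
8: 0x118 (blk 35, set 3) → L1-HIT  vc=[]
9: 0x1c7 (blk 56, set 0) → MISS  vc=[16]
10: 0x119 (blk 35, set 3) → L1-HIT  vc=[16]
11: 0x7b (blk 15, set 7) → MISS  vc=[16]
12: 0xba (blk 23, set 7) → MISS  vc=[16, 15]
13: 0x7f (blk 15, set 7) → VC-HIT  vc=[16, 23]
14: 0x7e (blk 15, set 7) → L1-HIT  vc=[16, 23]
15: 0xbb (blk 23, set 7) → VC-HIT  vc=[16, 15]
16: 0x78 (blk 15, set 7) → VC-HIT  vc=[16, 23]

MISSES = 6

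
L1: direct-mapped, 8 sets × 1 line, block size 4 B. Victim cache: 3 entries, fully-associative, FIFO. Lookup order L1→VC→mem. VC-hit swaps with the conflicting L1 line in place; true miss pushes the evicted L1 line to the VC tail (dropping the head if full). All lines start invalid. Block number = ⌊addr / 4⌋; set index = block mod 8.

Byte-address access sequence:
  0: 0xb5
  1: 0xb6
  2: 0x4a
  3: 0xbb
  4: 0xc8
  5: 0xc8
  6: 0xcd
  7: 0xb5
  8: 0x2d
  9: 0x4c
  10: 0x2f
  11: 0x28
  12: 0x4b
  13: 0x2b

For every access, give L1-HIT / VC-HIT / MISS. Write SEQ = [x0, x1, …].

0: 0xb5 (blk 45, set 5) → MISS  vc=[]
1: 0xb6 (blk 45, set 5) → L1-HIT  vc=[]
2: 0x4a (blk 18, set 2) → MISS  vc=[]
3: 0xbb (blk 46, set 6) → MISS  vc=[]
4: 0xc8 (blk 50, set 2) → MISS  vc=[18]
5: 0xc8 (blk 50, set 2) → L1-HIT  vc=[18]
6: 0xcd (blk 51, set 3) → MISS  vc=[18]
7: 0xb5 (blk 45, set 5) → L1-HIT  vc=[18]
8: 0x2d (blk 11, set 3) → MISS  vc=[18, 51]
9: 0x4c (blk 19, set 3) → MISS  vc=[18, 51, 11]
10: 0x2f (blk 11, set 3) → VC-HIT  vc=[18, 51, 19]
11: 0x28 (blk 10, set 2) → MISS  vc=[51, 19, 50]
12: 0x4b (blk 18, set 2) → MISS  vc=[19, 50, 10]
13: 0x2b (blk 10, set 2) → VC-HIT  vc=[19, 50, 18]

SEQ = [MISS, L1-HIT, MISS, MISS, MISS, L1-HIT, MISS, L1-HIT, MISS, MISS, VC-HIT, MISS, MISS, VC-HIT]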